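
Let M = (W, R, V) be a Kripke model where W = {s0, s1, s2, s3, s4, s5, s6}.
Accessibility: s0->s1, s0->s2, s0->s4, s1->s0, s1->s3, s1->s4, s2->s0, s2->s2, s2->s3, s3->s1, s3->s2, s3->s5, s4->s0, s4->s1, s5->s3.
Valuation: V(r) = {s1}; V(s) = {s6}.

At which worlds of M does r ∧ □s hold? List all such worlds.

none

Recall that □ψ holds at a world iff ψ holds at every accessible world, and ◇ψ holds iff ψ holds at some accessible world.
Let φ = r ∧ □s. Evaluate φ at each world:
  s0 (successors {s1, s2, s4}): φ is false.
  s1 (successors {s0, s3, s4}): φ is false.
  s2 (successors {s0, s2, s3}): φ is false.
  s3 (successors {s1, s2, s5}): φ is false.
  s4 (successors {s0, s1}): φ is false.
  s5 (successors {s3}): φ is false.
  s6 (successors ∅): φ is false.
For instance, at s1:
  At s1: r is true, □s is false, so r ∧ □s is false.
    At s1: □s requires s at every successor {s0, s3, s4}.
      s fails at s0, so □s is false at s1.
Satisfying worlds: none.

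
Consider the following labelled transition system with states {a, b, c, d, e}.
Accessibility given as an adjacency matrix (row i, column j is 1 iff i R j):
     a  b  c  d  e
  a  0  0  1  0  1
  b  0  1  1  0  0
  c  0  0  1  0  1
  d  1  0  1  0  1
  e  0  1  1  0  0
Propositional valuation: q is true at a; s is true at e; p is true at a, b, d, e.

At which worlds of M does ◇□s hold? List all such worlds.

none

Recall that □ψ holds at a world iff ψ holds at every accessible world, and ◇ψ holds iff ψ holds at some accessible world.
Let φ = ◇□s. Evaluate φ at each world:
  a (successors {c, e}): φ is false.
  b (successors {b, c}): φ is false.
  c (successors {c, e}): φ is false.
  d (successors {a, c, e}): φ is false.
  e (successors {b, c}): φ is false.
For instance, at a:
  At a: ◇□s requires □s at some successor in {c, e}.
    At c: □s is false.
    At e: □s is false.
  So ◇□s is false at a.
Satisfying worlds: none.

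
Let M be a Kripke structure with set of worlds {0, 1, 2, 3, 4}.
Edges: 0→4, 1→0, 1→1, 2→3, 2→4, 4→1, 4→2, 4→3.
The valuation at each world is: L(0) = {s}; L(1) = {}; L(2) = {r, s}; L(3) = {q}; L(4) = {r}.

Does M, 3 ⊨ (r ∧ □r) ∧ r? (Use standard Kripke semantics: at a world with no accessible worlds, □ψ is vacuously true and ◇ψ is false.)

No

Recall that □ψ holds at a world iff ψ holds at every accessible world, and ◇ψ holds iff ψ holds at some accessible world.
At 3: r ∧ □r is false, r is false, so (r ∧ □r) ∧ r is false.
  At 3: r is false, □r is true, so r ∧ □r is false.
    At 3: no accessible worlds, so □r holds vacuously.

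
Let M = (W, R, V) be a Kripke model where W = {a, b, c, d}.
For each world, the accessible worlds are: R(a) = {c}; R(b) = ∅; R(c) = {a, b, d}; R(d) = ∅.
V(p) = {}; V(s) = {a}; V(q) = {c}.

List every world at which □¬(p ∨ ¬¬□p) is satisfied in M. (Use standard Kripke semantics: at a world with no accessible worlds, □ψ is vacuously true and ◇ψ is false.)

a, b, d

Let φ = □¬(p ∨ ¬¬□p). Evaluate φ at each world:
  a (successors {c}): φ is true.
  b (successors ∅): φ is true.
  c (successors {a, b, d}): φ is false.
  d (successors ∅): φ is true.
For instance, at c:
  At c: □¬(p ∨ ¬¬□p) requires ¬(p ∨ ¬¬□p) at every successor {a, b, d}.
    ¬(p ∨ ¬¬□p) fails at b, so □¬(p ∨ ¬¬□p) is false at c.
      At b: p ∨ ¬¬□p is true, so ¬(p ∨ ¬¬□p) is false.
Satisfying worlds: {a, b, d}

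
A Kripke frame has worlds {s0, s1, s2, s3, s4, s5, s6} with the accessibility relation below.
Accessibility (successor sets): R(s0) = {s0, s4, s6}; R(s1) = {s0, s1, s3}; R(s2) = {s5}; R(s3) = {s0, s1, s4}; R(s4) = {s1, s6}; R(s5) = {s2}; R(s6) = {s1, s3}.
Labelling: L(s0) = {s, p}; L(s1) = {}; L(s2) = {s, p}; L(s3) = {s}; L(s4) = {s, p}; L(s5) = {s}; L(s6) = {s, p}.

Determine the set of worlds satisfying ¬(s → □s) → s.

Recall that □ψ holds at a world iff ψ holds at every accessible world, and ◇ψ holds iff ψ holds at some accessible world.
Let φ = ¬(s → □s) → s. Evaluate φ at each world:
  s0 (successors {s0, s4, s6}): φ is true.
  s1 (successors {s0, s1, s3}): φ is true.
  s2 (successors {s5}): φ is true.
  s3 (successors {s0, s1, s4}): φ is true.
  s4 (successors {s1, s6}): φ is true.
  s5 (successors {s2}): φ is true.
  s6 (successors {s1, s3}): φ is true.
For instance, at s1:
  At s1: ¬(s → □s) is false, s is false, so ¬(s → □s) → s is true.
    At s1: s → □s is true, so ¬(s → □s) is false.
      At s1: s is false, □s is false, so s → □s is true.
Satisfying worlds: {s0, s1, s2, s3, s4, s5, s6}

s0, s1, s2, s3, s4, s5, s6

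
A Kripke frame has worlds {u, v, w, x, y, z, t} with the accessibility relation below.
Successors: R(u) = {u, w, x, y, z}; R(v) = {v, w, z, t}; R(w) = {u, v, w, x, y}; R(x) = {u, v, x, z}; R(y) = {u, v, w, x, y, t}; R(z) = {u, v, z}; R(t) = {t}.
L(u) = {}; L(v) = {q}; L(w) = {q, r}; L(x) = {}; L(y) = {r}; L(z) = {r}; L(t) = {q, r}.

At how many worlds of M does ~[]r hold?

Let φ = ~[]r. Evaluate φ at each world:
  u (successors {u, w, x, y, z}): φ is true.
  v (successors {v, w, z, t}): φ is true.
  w (successors {u, v, w, x, y}): φ is true.
  x (successors {u, v, x, z}): φ is true.
  y (successors {u, v, w, x, y, t}): φ is true.
  z (successors {u, v, z}): φ is true.
  t (successors {t}): φ is false.
For instance, at v:
  At v: []r is false, so ~[]r is true.
    At v: []r requires r at every successor {v, w, z, t}.
      r fails at v, so []r is false at v.
Satisfying worlds: {u, v, w, x, y, z}

6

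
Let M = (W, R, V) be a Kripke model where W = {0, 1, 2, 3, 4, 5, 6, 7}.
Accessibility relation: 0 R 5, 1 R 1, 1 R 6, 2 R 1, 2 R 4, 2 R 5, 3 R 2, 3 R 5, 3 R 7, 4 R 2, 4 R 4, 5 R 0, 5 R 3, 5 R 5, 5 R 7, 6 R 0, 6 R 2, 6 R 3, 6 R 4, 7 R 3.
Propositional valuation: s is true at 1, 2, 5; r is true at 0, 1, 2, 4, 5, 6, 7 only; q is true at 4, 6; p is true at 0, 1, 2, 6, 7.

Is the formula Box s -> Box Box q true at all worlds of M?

Let φ = Box s -> Box Box q. Evaluate φ at each world:
  0 (successors {5}): φ is false.
  1 (successors {1, 6}): φ is true.
  2 (successors {1, 4, 5}): φ is true.
  3 (successors {2, 5, 7}): φ is true.
  4 (successors {2, 4}): φ is true.
  5 (successors {0, 3, 5, 7}): φ is true.
  6 (successors {0, 2, 3, 4}): φ is true.
  7 (successors {3}): φ is true.
Detail at 0 (counterexample):
  At 0: Box s is true, Box Box q is false, so Box s -> Box Box q is false.
    At 0: Box s requires s at every successor {5}.
      At 5: s is true.
    So Box s is true at 0.
    At 0: Box Box q requires Box q at every successor {5}.
      Box q fails at 5, so Box Box q is false at 0.

No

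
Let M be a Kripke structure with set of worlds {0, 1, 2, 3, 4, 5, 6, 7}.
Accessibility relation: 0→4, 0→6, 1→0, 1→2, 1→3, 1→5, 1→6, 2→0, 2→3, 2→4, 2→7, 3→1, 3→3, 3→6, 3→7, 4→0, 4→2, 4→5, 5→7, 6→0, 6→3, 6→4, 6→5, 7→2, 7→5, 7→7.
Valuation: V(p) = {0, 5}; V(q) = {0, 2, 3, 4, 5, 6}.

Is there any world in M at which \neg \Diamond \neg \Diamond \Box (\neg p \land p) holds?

No

Let φ = \neg \Diamond \neg \Diamond \Box (\neg p \land p). Evaluate φ at each world:
  0 (successors {4, 6}): φ is false.
  1 (successors {0, 2, 3, 5, 6}): φ is false.
  2 (successors {0, 3, 4, 7}): φ is false.
  3 (successors {1, 3, 6, 7}): φ is false.
  4 (successors {0, 2, 5}): φ is false.
  5 (successors {7}): φ is false.
  6 (successors {0, 3, 4, 5}): φ is false.
  7 (successors {2, 5, 7}): φ is false.
For instance, at 5:
  At 5: \Diamond \neg \Diamond \Box (\neg p \land p) is true, so \neg \Diamond \neg \Diamond \Box (\neg p \land p) is false.
    At 5: \Diamond \neg \Diamond \Box (\neg p \land p) requires \neg \Diamond \Box (\neg p \land p) at some successor in {7}.
      \neg \Diamond \Box (\neg p \land p) holds at 7, so \Diamond \neg \Diamond \Box (\neg p \land p) is true at 5.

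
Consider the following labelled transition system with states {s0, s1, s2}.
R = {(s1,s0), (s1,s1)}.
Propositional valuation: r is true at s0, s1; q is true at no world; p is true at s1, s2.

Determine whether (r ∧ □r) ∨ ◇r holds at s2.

No

At s2: r ∧ □r is false, ◇r is false, so (r ∧ □r) ∨ ◇r is false.
  At s2: r is false, □r is true, so r ∧ □r is false.
    At s2: no accessible worlds, so □r holds vacuously.
  At s2: no accessible worlds, so ◇r is false.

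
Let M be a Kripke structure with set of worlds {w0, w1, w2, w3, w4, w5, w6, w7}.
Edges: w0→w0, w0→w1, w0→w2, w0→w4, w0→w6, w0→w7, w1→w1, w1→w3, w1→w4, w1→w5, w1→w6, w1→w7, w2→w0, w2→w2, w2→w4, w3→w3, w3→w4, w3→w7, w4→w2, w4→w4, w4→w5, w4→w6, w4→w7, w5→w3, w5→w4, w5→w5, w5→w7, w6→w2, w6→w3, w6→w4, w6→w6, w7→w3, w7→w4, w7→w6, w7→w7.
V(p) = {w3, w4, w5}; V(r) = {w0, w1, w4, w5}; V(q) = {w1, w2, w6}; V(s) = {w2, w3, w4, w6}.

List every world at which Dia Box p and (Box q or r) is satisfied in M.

Let φ = Dia Box p and (Box q or r). Evaluate φ at each world:
  w0 (successors {w0, w1, w2, w4, w6, w7}): φ is false.
  w1 (successors {w1, w3, w4, w5, w6, w7}): φ is false.
  w2 (successors {w0, w2, w4}): φ is false.
  w3 (successors {w3, w4, w7}): φ is false.
  w4 (successors {w2, w4, w5, w6, w7}): φ is false.
  w5 (successors {w3, w4, w5, w7}): φ is false.
  w6 (successors {w2, w3, w4, w6}): φ is false.
  w7 (successors {w3, w4, w6, w7}): φ is false.
For instance, at w1:
  At w1: Dia Box p is false, Box q or r is true, so Dia Box p and (Box q or r) is false.
    At w1: Dia Box p requires Box p at some successor in {w1, w3, w4, w5, w6, w7}.
      At w1: Box p is false.
      At w3: Box p is false.
      At w4: Box p is false.
      At w5: Box p is false.
      At w6: Box p is false.
      At w7: Box p is false.
    So Dia Box p is false at w1.
    At w1: Box q is false, r is true, so Box q or r is true.
      At w1: Box q requires q at every successor {w1, w3, w4, w5, w6, w7}.
        q fails at w3, so Box q is false at w1.
Satisfying worlds: none.

none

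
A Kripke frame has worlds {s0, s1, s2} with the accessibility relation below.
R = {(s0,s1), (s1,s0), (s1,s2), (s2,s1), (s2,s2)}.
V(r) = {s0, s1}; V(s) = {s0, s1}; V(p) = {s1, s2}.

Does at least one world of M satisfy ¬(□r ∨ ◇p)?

Recall that □ψ holds at a world iff ψ holds at every accessible world, and ◇ψ holds iff ψ holds at some accessible world.
Let φ = ¬(□r ∨ ◇p). Evaluate φ at each world:
  s0 (successors {s1}): φ is false.
  s1 (successors {s0, s2}): φ is false.
  s2 (successors {s1, s2}): φ is false.
For instance, at s1:
  At s1: □r ∨ ◇p is true, so ¬(□r ∨ ◇p) is false.
    At s1: □r is false, ◇p is true, so □r ∨ ◇p is true.
      At s1: □r requires r at every successor {s0, s2}.
        r fails at s2, so □r is false at s1.
      At s1: ◇p requires p at some successor in {s0, s2}.
        p holds at s2, so ◇p is true at s1.

No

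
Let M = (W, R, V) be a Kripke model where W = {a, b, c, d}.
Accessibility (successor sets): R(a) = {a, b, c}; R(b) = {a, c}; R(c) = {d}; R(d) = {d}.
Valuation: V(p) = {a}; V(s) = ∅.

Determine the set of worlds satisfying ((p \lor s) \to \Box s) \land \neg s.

b, c, d

Let φ = ((p \lor s) \to \Box s) \land \neg s. Evaluate φ at each world:
  a (successors {a, b, c}): φ is false.
  b (successors {a, c}): φ is true.
  c (successors {d}): φ is true.
  d (successors {d}): φ is true.
For instance, at b:
  At b: (p \lor s) \to \Box s is true, \neg s is true, so ((p \lor s) \to \Box s) \land \neg s is true.
    At b: p \lor s is false, \Box s is false, so (p \lor s) \to \Box s is true.
      At b: \Box s requires s at every successor {a, c}.
        s fails at a, so \Box s is false at b.
Satisfying worlds: {b, c, d}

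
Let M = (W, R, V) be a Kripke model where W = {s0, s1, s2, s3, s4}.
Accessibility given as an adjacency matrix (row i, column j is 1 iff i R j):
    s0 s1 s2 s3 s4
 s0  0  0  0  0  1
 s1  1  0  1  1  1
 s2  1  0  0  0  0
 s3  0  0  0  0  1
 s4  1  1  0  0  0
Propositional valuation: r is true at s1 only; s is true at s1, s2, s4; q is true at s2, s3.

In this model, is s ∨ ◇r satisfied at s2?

At s2: s is true, ◇r is false, so s ∨ ◇r is true.
  At s2: ◇r requires r at some successor in {s0}.
    At s0: r is false.
  So ◇r is false at s2.

Yes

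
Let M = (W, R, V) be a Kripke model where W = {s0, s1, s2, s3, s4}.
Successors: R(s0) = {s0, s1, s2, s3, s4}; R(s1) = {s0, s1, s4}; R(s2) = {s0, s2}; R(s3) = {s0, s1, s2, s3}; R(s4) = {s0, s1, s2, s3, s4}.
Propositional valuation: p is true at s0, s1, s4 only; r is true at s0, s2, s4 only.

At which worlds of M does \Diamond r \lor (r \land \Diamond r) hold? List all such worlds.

s0, s1, s2, s3, s4

Recall that \Diamond ψ holds at a world iff ψ holds at some accessible world.
Let φ = \Diamond r \lor (r \land \Diamond r). Evaluate φ at each world:
  s0 (successors {s0, s1, s2, s3, s4}): φ is true.
  s1 (successors {s0, s1, s4}): φ is true.
  s2 (successors {s0, s2}): φ is true.
  s3 (successors {s0, s1, s2, s3}): φ is true.
  s4 (successors {s0, s1, s2, s3, s4}): φ is true.
For instance, at s3:
  At s3: \Diamond r is true, r \land \Diamond r is false, so \Diamond r \lor (r \land \Diamond r) is true.
    At s3: \Diamond r requires r at some successor in {s0, s1, s2, s3}.
      r holds at s0, so \Diamond r is true at s3.
    At s3: r is false, \Diamond r is true, so r \land \Diamond r is false.
      At s3: \Diamond r requires r at some successor in {s0, s1, s2, s3}.
        r holds at s0, so \Diamond r is true at s3.
Satisfying worlds: {s0, s1, s2, s3, s4}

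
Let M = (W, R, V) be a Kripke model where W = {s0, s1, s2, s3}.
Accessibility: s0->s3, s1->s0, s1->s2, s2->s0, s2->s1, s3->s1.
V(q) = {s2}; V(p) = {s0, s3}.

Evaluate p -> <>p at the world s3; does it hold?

No

Recall that <>ψ holds at a world iff ψ holds at some accessible world.
At s3: p is true, <>p is false, so p -> <>p is false.
  At s3: <>p requires p at some successor in {s1}.
    At s1: p is false.
  So <>p is false at s3.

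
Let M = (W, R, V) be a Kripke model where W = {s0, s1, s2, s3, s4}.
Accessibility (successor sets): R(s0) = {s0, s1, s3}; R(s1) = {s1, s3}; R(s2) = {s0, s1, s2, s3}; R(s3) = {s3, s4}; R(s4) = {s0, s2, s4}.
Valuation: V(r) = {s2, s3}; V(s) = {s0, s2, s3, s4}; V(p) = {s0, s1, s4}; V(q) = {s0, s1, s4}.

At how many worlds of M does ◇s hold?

Let φ = ◇s. Evaluate φ at each world:
  s0 (successors {s0, s1, s3}): φ is true.
  s1 (successors {s1, s3}): φ is true.
  s2 (successors {s0, s1, s2, s3}): φ is true.
  s3 (successors {s3, s4}): φ is true.
  s4 (successors {s0, s2, s4}): φ is true.
For instance, at s3:
  At s3: ◇s requires s at some successor in {s3, s4}.
    s holds at s3, so ◇s is true at s3.
Satisfying worlds: {s0, s1, s2, s3, s4}

5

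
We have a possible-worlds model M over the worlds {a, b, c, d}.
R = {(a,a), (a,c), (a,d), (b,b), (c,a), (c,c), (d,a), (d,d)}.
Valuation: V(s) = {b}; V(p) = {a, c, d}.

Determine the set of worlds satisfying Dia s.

Let φ = Dia s. Evaluate φ at each world:
  a (successors {a, c, d}): φ is false.
  b (successors {b}): φ is true.
  c (successors {a, c}): φ is false.
  d (successors {a, d}): φ is false.
For instance, at d:
  At d: Dia s requires s at some successor in {a, d}.
    At a: s is false.
    At d: s is false.
  So Dia s is false at d.
Satisfying worlds: {b}

b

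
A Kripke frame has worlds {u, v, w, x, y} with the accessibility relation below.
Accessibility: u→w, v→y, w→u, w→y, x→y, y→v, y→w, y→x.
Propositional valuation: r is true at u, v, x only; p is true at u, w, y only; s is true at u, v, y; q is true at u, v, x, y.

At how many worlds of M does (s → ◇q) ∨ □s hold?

4

Recall that □ψ holds at a world iff ψ holds at every accessible world, and ◇ψ holds iff ψ holds at some accessible world.
Let φ = (s → ◇q) ∨ □s. Evaluate φ at each world:
  u (successors {w}): φ is false.
  v (successors {y}): φ is true.
  w (successors {u, y}): φ is true.
  x (successors {y}): φ is true.
  y (successors {v, w, x}): φ is true.
For instance, at v:
  At v: s → ◇q is true, □s is true, so (s → ◇q) ∨ □s is true.
    At v: s is true, ◇q is true, so s → ◇q is true.
      At v: ◇q requires q at some successor in {y}.
        q holds at y, so ◇q is true at v.
    At v: □s requires s at every successor {y}.
      At y: s is true.
    So □s is true at v.
Satisfying worlds: {v, w, x, y}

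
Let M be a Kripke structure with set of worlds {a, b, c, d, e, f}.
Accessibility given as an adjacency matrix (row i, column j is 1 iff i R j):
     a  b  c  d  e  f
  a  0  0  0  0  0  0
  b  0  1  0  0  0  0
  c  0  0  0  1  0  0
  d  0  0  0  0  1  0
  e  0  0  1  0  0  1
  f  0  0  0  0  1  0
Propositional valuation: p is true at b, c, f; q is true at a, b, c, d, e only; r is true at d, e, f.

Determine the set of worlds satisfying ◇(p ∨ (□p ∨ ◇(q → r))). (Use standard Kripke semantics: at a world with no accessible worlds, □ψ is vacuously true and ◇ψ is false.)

b, c, d, e, f

Let φ = ◇(p ∨ (□p ∨ ◇(q → r))). Evaluate φ at each world:
  a (successors ∅): φ is false.
  b (successors {b}): φ is true.
  c (successors {d}): φ is true.
  d (successors {e}): φ is true.
  e (successors {c, f}): φ is true.
  f (successors {e}): φ is true.
For instance, at b:
  At b: ◇(p ∨ (□p ∨ ◇(q → r))) requires p ∨ (□p ∨ ◇(q → r)) at some successor in {b}.
    p ∨ (□p ∨ ◇(q → r)) holds at b, so ◇(p ∨ (□p ∨ ◇(q → r))) is true at b.
      At b: p is true, □p ∨ ◇(q → r) is true, so p ∨ (□p ∨ ◇(q → r)) is true.
Satisfying worlds: {b, c, d, e, f}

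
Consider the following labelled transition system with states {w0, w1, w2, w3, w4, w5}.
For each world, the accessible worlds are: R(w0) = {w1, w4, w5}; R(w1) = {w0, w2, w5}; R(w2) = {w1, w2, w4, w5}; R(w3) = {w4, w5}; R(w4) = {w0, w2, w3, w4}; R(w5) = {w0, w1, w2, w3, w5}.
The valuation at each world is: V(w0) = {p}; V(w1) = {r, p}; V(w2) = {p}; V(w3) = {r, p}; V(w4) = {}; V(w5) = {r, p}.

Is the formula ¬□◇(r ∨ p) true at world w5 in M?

No

At w5: □◇(r ∨ p) is true, so ¬□◇(r ∨ p) is false.
  At w5: □◇(r ∨ p) requires ◇(r ∨ p) at every successor {w0, w1, w2, w3, w5}.
    At w0: ◇(r ∨ p) is true.
    At w1: ◇(r ∨ p) is true.
    At w2: ◇(r ∨ p) is true.
    At w3: ◇(r ∨ p) is true.
    At w5: ◇(r ∨ p) is true.
  So □◇(r ∨ p) is true at w5.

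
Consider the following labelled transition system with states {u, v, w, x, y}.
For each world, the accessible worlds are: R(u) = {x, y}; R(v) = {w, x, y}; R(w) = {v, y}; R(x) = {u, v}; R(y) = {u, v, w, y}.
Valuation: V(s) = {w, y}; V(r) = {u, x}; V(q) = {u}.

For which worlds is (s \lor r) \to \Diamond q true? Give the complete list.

Let φ = (s \lor r) \to \Diamond q. Evaluate φ at each world:
  u (successors {x, y}): φ is false.
  v (successors {w, x, y}): φ is true.
  w (successors {v, y}): φ is false.
  x (successors {u, v}): φ is true.
  y (successors {u, v, w, y}): φ is true.
For instance, at u:
  At u: s \lor r is true, \Diamond q is false, so (s \lor r) \to \Diamond q is false.
    At u: \Diamond q requires q at some successor in {x, y}.
      At x: q is false.
      At y: q is false.
    So \Diamond q is false at u.
Satisfying worlds: {v, x, y}

v, x, y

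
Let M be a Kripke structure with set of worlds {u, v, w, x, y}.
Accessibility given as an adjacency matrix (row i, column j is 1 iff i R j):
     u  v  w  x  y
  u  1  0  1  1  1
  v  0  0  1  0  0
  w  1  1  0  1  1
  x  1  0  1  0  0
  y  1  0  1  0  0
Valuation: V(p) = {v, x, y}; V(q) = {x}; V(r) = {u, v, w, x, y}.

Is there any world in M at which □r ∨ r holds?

Recall that □ψ holds at a world iff ψ holds at every accessible world, and ◇ψ holds iff ψ holds at some accessible world.
Let φ = □r ∨ r. Evaluate φ at each world:
  u (successors {u, w, x, y}): φ is true.
  v (successors {w}): φ is true.
  w (successors {u, v, x, y}): φ is true.
  x (successors {u, w}): φ is true.
  y (successors {u, w}): φ is true.
Detail at u (witness):
  At u: □r is true, r is true, so □r ∨ r is true.
    At u: □r requires r at every successor {u, w, x, y}.
      At u: r is true.
      At w: r is true.
      At x: r is true.
      At y: r is true.
    So □r is true at u.

Yes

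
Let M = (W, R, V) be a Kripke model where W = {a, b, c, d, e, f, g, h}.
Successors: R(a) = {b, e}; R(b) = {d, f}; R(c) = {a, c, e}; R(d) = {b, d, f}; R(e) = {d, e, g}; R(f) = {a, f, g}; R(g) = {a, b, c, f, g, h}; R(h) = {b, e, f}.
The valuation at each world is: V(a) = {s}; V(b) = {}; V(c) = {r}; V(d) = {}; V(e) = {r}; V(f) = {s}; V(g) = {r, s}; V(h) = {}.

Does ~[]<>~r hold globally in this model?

No

Recall that []ψ holds at a world iff ψ holds at every accessible world, and <>ψ holds iff ψ holds at some accessible world.
Let φ = ~[]<>~r. Evaluate φ at each world:
  a (successors {b, e}): φ is false.
  b (successors {d, f}): φ is false.
  c (successors {a, c, e}): φ is false.
  d (successors {b, d, f}): φ is false.
  e (successors {d, e, g}): φ is false.
  f (successors {a, f, g}): φ is false.
  g (successors {a, b, c, f, g, h}): φ is false.
  h (successors {b, e, f}): φ is false.
Detail at a (counterexample):
  At a: []<>~r is true, so ~[]<>~r is false.
    At a: []<>~r requires <>~r at every successor {b, e}.
      At b: <>~r is true.
      At e: <>~r is true.
    So []<>~r is true at a.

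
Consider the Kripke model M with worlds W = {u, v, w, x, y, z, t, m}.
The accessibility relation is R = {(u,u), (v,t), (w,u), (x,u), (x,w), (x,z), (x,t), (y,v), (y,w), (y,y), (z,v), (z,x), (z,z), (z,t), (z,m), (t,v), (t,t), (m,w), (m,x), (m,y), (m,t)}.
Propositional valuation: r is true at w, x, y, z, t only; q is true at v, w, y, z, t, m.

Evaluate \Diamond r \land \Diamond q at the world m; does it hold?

At m: \Diamond r is true, \Diamond q is true, so \Diamond r \land \Diamond q is true.
  At m: \Diamond r requires r at some successor in {w, x, y, t}.
    r holds at w, so \Diamond r is true at m.
  At m: \Diamond q requires q at some successor in {w, x, y, t}.
    q holds at w, so \Diamond q is true at m.

Yes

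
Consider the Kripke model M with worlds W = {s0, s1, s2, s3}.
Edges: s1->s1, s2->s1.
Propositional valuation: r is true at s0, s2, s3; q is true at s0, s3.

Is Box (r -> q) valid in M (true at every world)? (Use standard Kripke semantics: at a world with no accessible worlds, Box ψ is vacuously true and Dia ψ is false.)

Yes

Recall that Box ψ holds at a world iff ψ holds at every accessible world, and Dia ψ holds iff ψ holds at some accessible world.
Let φ = Box (r -> q). Evaluate φ at each world:
  s0 (successors ∅): φ is true.
  s1 (successors {s1}): φ is true.
  s2 (successors {s1}): φ is true.
  s3 (successors ∅): φ is true.
For instance, at s1:
  At s1: Box (r -> q) requires r -> q at every successor {s1}.
    At s1: r -> q is true.
  So Box (r -> q) is true at s1.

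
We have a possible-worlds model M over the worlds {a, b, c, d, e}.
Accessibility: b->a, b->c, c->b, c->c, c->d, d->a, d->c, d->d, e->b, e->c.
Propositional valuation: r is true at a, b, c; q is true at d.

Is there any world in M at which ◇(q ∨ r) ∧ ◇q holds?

Recall that ◇ψ holds at a world iff ψ holds at some accessible world.
Let φ = ◇(q ∨ r) ∧ ◇q. Evaluate φ at each world:
  a (successors ∅): φ is false.
  b (successors {a, c}): φ is false.
  c (successors {b, c, d}): φ is true.
  d (successors {a, c, d}): φ is true.
  e (successors {b, c}): φ is false.
Detail at c (witness):
  At c: ◇(q ∨ r) is true, ◇q is true, so ◇(q ∨ r) ∧ ◇q is true.
    At c: ◇(q ∨ r) requires q ∨ r at some successor in {b, c, d}.
      q ∨ r holds at b, so ◇(q ∨ r) is true at c.
    At c: ◇q requires q at some successor in {b, c, d}.
      q holds at d, so ◇q is true at c.

Yes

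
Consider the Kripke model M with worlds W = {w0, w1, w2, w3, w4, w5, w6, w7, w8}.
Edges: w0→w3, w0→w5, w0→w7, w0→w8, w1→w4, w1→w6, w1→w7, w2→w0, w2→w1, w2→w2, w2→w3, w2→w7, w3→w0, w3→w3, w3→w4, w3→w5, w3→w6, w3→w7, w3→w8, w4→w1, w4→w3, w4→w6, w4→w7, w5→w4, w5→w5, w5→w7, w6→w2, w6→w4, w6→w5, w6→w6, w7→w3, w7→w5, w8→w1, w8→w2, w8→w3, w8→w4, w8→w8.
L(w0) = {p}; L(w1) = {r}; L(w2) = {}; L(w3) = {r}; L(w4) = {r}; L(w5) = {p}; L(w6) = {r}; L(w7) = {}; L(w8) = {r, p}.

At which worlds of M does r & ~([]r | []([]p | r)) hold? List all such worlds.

Let φ = r & ~([]r | []([]p | r)). Evaluate φ at each world:
  w0 (successors {w3, w5, w7, w8}): φ is false.
  w1 (successors {w4, w6, w7}): φ is true.
  w2 (successors {w0, w1, w2, w3, w7}): φ is false.
  w3 (successors {w0, w3, w4, w5, w6, w7, w8}): φ is true.
  w4 (successors {w1, w3, w6, w7}): φ is true.
  w5 (successors {w4, w5, w7}): φ is false.
  w6 (successors {w2, w4, w5, w6}): φ is true.
  w7 (successors {w3, w5}): φ is false.
  w8 (successors {w1, w2, w3, w4, w8}): φ is true.
For instance, at w7:
  At w7: r is false, ~([]r | []([]p | r)) is true, so r & ~([]r | []([]p | r)) is false.
    At w7: []r | []([]p | r) is false, so ~([]r | []([]p | r)) is true.
      At w7: []r is false, []([]p | r) is false, so []r | []([]p | r) is false.
Satisfying worlds: {w1, w3, w4, w6, w8}

w1, w3, w4, w6, w8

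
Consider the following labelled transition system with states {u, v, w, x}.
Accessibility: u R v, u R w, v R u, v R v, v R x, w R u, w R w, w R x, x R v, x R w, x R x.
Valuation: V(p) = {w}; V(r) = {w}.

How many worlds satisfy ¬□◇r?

Recall that □ψ holds at a world iff ψ holds at every accessible world, and ◇ψ holds iff ψ holds at some accessible world.
Let φ = ¬□◇r. Evaluate φ at each world:
  u (successors {v, w}): φ is true.
  v (successors {u, v, x}): φ is true.
  w (successors {u, w, x}): φ is false.
  x (successors {v, w, x}): φ is true.
For instance, at w:
  At w: □◇r is true, so ¬□◇r is false.
    At w: □◇r requires ◇r at every successor {u, w, x}.
      At u: ◇r is true.
      At w: ◇r is true.
      At x: ◇r is true.
    So □◇r is true at w.
Satisfying worlds: {u, v, x}

3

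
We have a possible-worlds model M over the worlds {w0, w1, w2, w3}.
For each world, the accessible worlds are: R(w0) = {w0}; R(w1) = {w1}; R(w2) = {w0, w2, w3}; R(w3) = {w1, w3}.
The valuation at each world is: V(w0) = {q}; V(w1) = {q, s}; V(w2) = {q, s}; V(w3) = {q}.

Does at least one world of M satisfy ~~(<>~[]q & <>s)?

Recall that []ψ holds at a world iff ψ holds at every accessible world, and <>ψ holds iff ψ holds at some accessible world.
Let φ = ~~(<>~[]q & <>s). Evaluate φ at each world:
  w0 (successors {w0}): φ is false.
  w1 (successors {w1}): φ is false.
  w2 (successors {w0, w2, w3}): φ is false.
  w3 (successors {w1, w3}): φ is false.
For instance, at w2:
  At w2: ~(<>~[]q & <>s) is true, so ~~(<>~[]q & <>s) is false.
    At w2: <>~[]q & <>s is false, so ~(<>~[]q & <>s) is true.
      At w2: <>~[]q is false, <>s is true, so <>~[]q & <>s is false.

No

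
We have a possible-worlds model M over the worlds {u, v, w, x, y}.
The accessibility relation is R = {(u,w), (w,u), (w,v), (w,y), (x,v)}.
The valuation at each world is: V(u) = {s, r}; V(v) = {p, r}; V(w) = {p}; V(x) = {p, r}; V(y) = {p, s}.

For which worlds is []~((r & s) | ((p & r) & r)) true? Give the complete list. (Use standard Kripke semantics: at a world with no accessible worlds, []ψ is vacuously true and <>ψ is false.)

Let φ = []~((r & s) | ((p & r) & r)). Evaluate φ at each world:
  u (successors {w}): φ is true.
  v (successors ∅): φ is true.
  w (successors {u, v, y}): φ is false.
  x (successors {v}): φ is false.
  y (successors ∅): φ is true.
For instance, at u:
  At u: []~((r & s) | ((p & r) & r)) requires ~((r & s) | ((p & r) & r)) at every successor {w}.
    At w: ~((r & s) | ((p & r) & r)) is true.
  So []~((r & s) | ((p & r) & r)) is true at u.
Satisfying worlds: {u, v, y}

u, v, y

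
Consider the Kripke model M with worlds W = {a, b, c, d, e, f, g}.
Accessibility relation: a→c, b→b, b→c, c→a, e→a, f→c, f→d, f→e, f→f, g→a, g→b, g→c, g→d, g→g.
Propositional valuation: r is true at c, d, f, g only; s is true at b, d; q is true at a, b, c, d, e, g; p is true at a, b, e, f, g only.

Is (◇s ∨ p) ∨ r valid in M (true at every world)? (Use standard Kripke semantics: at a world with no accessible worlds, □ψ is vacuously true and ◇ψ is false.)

Let φ = (◇s ∨ p) ∨ r. Evaluate φ at each world:
  a (successors {c}): φ is true.
  b (successors {b, c}): φ is true.
  c (successors {a}): φ is true.
  d (successors ∅): φ is true.
  e (successors {a}): φ is true.
  f (successors {c, d, e, f}): φ is true.
  g (successors {a, b, c, d, g}): φ is true.
For instance, at a:
  At a: ◇s ∨ p is true, r is false, so (◇s ∨ p) ∨ r is true.
    At a: ◇s is false, p is true, so ◇s ∨ p is true.
      At a: ◇s requires s at some successor in {c}.
        At c: s is false.
      So ◇s is false at a.

Yes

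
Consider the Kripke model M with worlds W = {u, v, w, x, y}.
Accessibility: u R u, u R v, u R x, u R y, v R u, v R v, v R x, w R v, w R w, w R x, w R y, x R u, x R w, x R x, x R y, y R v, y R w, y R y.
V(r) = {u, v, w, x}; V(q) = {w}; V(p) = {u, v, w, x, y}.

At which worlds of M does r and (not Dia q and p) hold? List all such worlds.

Let φ = r and (not Dia q and p). Evaluate φ at each world:
  u (successors {u, v, x, y}): φ is true.
  v (successors {u, v, x}): φ is true.
  w (successors {v, w, x, y}): φ is false.
  x (successors {u, w, x, y}): φ is false.
  y (successors {v, w, y}): φ is false.
For instance, at x:
  At x: r is true, not Dia q and p is false, so r and (not Dia q and p) is false.
    At x: not Dia q is false, p is true, so not Dia q and p is false.
      At x: Dia q is true, so not Dia q is false.
Satisfying worlds: {u, v}

u, v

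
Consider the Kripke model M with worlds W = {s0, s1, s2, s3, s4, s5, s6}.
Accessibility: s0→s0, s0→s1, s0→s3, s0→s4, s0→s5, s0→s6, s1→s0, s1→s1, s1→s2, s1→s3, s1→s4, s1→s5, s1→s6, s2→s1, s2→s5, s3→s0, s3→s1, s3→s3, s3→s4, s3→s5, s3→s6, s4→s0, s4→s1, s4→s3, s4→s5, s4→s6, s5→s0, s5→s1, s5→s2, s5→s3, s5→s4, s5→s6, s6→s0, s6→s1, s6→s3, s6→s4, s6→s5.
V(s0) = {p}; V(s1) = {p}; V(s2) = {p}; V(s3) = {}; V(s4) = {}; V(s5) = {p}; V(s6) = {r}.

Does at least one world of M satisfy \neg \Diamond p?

Recall that \Diamond ψ holds at a world iff ψ holds at some accessible world.
Let φ = \neg \Diamond p. Evaluate φ at each world:
  s0 (successors {s0, s1, s3, s4, s5, s6}): φ is false.
  s1 (successors {s0, s1, s2, s3, s4, s5, s6}): φ is false.
  s2 (successors {s1, s5}): φ is false.
  s3 (successors {s0, s1, s3, s4, s5, s6}): φ is false.
  s4 (successors {s0, s1, s3, s5, s6}): φ is false.
  s5 (successors {s0, s1, s2, s3, s4, s6}): φ is false.
  s6 (successors {s0, s1, s3, s4, s5}): φ is false.
For instance, at s4:
  At s4: \Diamond p is true, so \neg \Diamond p is false.
    At s4: \Diamond p requires p at some successor in {s0, s1, s3, s5, s6}.
      p holds at s0, so \Diamond p is true at s4.

No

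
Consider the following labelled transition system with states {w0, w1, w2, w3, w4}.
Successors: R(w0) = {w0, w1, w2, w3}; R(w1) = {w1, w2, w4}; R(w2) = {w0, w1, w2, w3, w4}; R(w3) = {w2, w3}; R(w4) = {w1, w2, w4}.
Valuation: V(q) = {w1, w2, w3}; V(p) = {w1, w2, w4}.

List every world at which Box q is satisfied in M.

w3

Let φ = Box q. Evaluate φ at each world:
  w0 (successors {w0, w1, w2, w3}): φ is false.
  w1 (successors {w1, w2, w4}): φ is false.
  w2 (successors {w0, w1, w2, w3, w4}): φ is false.
  w3 (successors {w2, w3}): φ is true.
  w4 (successors {w1, w2, w4}): φ is false.
For instance, at w1:
  At w1: Box q requires q at every successor {w1, w2, w4}.
    q fails at w4, so Box q is false at w1.
Satisfying worlds: {w3}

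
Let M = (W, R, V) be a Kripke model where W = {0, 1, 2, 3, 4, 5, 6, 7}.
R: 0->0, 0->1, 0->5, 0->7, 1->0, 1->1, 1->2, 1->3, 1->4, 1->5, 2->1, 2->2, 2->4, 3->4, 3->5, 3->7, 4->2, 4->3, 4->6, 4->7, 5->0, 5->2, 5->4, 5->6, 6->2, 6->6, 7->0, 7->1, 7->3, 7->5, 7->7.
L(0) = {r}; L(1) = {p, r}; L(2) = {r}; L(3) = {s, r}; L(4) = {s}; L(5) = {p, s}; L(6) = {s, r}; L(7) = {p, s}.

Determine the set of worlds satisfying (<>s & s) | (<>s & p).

Recall that <>ψ holds at a world iff ψ holds at some accessible world.
Let φ = (<>s & s) | (<>s & p). Evaluate φ at each world:
  0 (successors {0, 1, 5, 7}): φ is false.
  1 (successors {0, 1, 2, 3, 4, 5}): φ is true.
  2 (successors {1, 2, 4}): φ is false.
  3 (successors {4, 5, 7}): φ is true.
  4 (successors {2, 3, 6, 7}): φ is true.
  5 (successors {0, 2, 4, 6}): φ is true.
  6 (successors {2, 6}): φ is true.
  7 (successors {0, 1, 3, 5, 7}): φ is true.
For instance, at 3:
  At 3: <>s & s is true, <>s & p is false, so (<>s & s) | (<>s & p) is true.
    At 3: <>s is true, s is true, so <>s & s is true.
      At 3: <>s requires s at some successor in {4, 5, 7}.
        s holds at 4, so <>s is true at 3.
    At 3: <>s is true, p is false, so <>s & p is false.
      At 3: <>s requires s at some successor in {4, 5, 7}.
        s holds at 4, so <>s is true at 3.
Satisfying worlds: {1, 3, 4, 5, 6, 7}

1, 3, 4, 5, 6, 7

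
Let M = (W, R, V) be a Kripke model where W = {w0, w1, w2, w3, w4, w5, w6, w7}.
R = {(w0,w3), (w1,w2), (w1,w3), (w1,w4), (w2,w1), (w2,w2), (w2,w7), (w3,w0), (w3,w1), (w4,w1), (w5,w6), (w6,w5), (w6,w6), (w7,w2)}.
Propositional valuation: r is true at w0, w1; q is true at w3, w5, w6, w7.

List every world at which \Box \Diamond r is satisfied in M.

w0, w1, w7

Let φ = \Box \Diamond r. Evaluate φ at each world:
  w0 (successors {w3}): φ is true.
  w1 (successors {w2, w3, w4}): φ is true.
  w2 (successors {w1, w2, w7}): φ is false.
  w3 (successors {w0, w1}): φ is false.
  w4 (successors {w1}): φ is false.
  w5 (successors {w6}): φ is false.
  w6 (successors {w5, w6}): φ is false.
  w7 (successors {w2}): φ is true.
For instance, at w2:
  At w2: \Box \Diamond r requires \Diamond r at every successor {w1, w2, w7}.
    \Diamond r fails at w1, so \Box \Diamond r is false at w2.
      At w1: \Diamond r requires r at some successor in {w2, w3, w4}.
        At w2: r is false.
        At w3: r is false.
        At w4: r is false.
      So \Diamond r is false at w1.
Satisfying worlds: {w0, w1, w7}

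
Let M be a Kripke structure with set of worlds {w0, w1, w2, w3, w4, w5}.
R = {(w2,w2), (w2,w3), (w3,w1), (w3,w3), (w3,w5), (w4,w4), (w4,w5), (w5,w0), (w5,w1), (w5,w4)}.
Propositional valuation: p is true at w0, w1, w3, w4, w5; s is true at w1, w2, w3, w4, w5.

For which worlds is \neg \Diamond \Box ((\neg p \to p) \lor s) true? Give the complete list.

Recall that \Box ψ holds at a world iff ψ holds at every accessible world, and \Diamond ψ holds iff ψ holds at some accessible world.
Let φ = \neg \Diamond \Box ((\neg p \to p) \lor s). Evaluate φ at each world:
  w0 (successors ∅): φ is true.
  w1 (successors ∅): φ is true.
  w2 (successors {w2, w3}): φ is false.
  w3 (successors {w1, w3, w5}): φ is false.
  w4 (successors {w4, w5}): φ is false.
  w5 (successors {w0, w1, w4}): φ is false.
For instance, at w5:
  At w5: \Diamond \Box ((\neg p \to p) \lor s) is true, so \neg \Diamond \Box ((\neg p \to p) \lor s) is false.
    At w5: \Diamond \Box ((\neg p \to p) \lor s) requires \Box ((\neg p \to p) \lor s) at some successor in {w0, w1, w4}.
      \Box ((\neg p \to p) \lor s) holds at w0, so \Diamond \Box ((\neg p \to p) \lor s) is true at w5.
Satisfying worlds: {w0, w1}

w0, w1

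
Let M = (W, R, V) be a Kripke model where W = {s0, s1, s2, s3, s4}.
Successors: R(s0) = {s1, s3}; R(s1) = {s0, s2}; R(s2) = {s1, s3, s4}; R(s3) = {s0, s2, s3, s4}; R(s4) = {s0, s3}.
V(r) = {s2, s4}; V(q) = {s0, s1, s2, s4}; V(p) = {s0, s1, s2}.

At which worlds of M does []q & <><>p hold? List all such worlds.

Let φ = []q & <><>p. Evaluate φ at each world:
  s0 (successors {s1, s3}): φ is false.
  s1 (successors {s0, s2}): φ is true.
  s2 (successors {s1, s3, s4}): φ is false.
  s3 (successors {s0, s2, s3, s4}): φ is false.
  s4 (successors {s0, s3}): φ is false.
For instance, at s1:
  At s1: []q is true, <><>p is true, so []q & <><>p is true.
    At s1: []q requires q at every successor {s0, s2}.
      At s0: q is true.
      At s2: q is true.
    So []q is true at s1.
    At s1: <><>p requires <>p at some successor in {s0, s2}.
      <>p holds at s0, so <><>p is true at s1.
Satisfying worlds: {s1}

s1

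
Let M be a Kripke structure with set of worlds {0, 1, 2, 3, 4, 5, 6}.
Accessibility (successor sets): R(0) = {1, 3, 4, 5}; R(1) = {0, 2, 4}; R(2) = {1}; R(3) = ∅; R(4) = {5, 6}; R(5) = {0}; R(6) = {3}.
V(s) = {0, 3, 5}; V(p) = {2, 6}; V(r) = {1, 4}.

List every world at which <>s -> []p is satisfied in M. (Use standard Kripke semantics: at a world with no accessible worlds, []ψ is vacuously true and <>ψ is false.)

Let φ = <>s -> []p. Evaluate φ at each world:
  0 (successors {1, 3, 4, 5}): φ is false.
  1 (successors {0, 2, 4}): φ is false.
  2 (successors {1}): φ is true.
  3 (successors ∅): φ is true.
  4 (successors {5, 6}): φ is false.
  5 (successors {0}): φ is false.
  6 (successors {3}): φ is false.
For instance, at 1:
  At 1: <>s is true, []p is false, so <>s -> []p is false.
    At 1: <>s requires s at some successor in {0, 2, 4}.
      s holds at 0, so <>s is true at 1.
    At 1: []p requires p at every successor {0, 2, 4}.
      p fails at 0, so []p is false at 1.
Satisfying worlds: {2, 3}

2, 3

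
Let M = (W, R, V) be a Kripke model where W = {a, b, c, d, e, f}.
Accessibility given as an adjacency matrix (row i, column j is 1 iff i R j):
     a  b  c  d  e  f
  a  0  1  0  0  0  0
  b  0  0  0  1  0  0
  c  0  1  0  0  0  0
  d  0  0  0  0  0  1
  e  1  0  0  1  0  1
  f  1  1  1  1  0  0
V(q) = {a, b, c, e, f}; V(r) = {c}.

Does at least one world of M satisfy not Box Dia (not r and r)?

Yes

Let φ = not Box Dia (not r and r). Evaluate φ at each world:
  a (successors {b}): φ is true.
  b (successors {d}): φ is true.
  c (successors {b}): φ is true.
  d (successors {f}): φ is true.
  e (successors {a, d, f}): φ is true.
  f (successors {a, b, c, d}): φ is true.
Detail at a (witness):
  At a: Box Dia (not r and r) is false, so not Box Dia (not r and r) is true.
    At a: Box Dia (not r and r) requires Dia (not r and r) at every successor {b}.
      Dia (not r and r) fails at b, so Box Dia (not r and r) is false at a.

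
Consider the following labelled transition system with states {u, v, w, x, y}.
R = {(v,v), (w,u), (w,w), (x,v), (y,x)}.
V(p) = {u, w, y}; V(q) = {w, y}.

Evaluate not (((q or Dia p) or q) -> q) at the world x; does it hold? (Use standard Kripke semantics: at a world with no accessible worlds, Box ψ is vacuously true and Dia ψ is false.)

No

At x: ((q or Dia p) or q) -> q is true, so not (((q or Dia p) or q) -> q) is false.
  At x: (q or Dia p) or q is false, q is false, so ((q or Dia p) or q) -> q is true.
    At x: q or Dia p is false, q is false, so (q or Dia p) or q is false.
      At x: q is false, Dia p is false, so q or Dia p is false.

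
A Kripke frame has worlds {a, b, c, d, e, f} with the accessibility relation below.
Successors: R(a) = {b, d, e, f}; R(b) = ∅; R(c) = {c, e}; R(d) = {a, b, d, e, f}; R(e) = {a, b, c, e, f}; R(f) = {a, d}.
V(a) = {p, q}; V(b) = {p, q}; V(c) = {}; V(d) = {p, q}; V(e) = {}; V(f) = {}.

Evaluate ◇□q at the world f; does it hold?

At f: ◇□q requires □q at some successor in {a, d}.
  At a: □q is false.
  At d: □q is false.
So ◇□q is false at f.

No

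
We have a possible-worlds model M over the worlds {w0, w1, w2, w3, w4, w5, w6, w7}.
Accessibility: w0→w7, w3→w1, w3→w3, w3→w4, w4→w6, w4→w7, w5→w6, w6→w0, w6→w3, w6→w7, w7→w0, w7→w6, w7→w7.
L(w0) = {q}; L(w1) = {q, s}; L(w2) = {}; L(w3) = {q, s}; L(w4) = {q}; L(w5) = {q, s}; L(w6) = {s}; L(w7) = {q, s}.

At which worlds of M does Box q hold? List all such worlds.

Recall that Box ψ holds at a world iff ψ holds at every accessible world, and Dia ψ holds iff ψ holds at some accessible world.
Let φ = Box q. Evaluate φ at each world:
  w0 (successors {w7}): φ is true.
  w1 (successors ∅): φ is true.
  w2 (successors ∅): φ is true.
  w3 (successors {w1, w3, w4}): φ is true.
  w4 (successors {w6, w7}): φ is false.
  w5 (successors {w6}): φ is false.
  w6 (successors {w0, w3, w7}): φ is true.
  w7 (successors {w0, w6, w7}): φ is false.
For instance, at w7:
  At w7: Box q requires q at every successor {w0, w6, w7}.
    q fails at w6, so Box q is false at w7.
Satisfying worlds: {w0, w1, w2, w3, w6}

w0, w1, w2, w3, w6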